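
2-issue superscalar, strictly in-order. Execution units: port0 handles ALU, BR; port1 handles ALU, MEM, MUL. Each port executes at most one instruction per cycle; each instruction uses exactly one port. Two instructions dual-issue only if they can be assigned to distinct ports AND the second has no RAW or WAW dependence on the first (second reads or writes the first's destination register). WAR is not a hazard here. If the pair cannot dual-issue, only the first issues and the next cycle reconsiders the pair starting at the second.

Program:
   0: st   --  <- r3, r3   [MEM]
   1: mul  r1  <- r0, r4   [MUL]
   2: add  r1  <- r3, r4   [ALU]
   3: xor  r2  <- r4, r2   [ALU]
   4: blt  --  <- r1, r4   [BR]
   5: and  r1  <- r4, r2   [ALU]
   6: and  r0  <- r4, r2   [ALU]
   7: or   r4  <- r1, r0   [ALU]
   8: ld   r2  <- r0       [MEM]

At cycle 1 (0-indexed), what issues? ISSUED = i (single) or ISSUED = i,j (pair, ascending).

0. st @i0  | no-port MEM/MUL
1. mul @i1  | WAW r1
2. add;xor @i2&i3  | 2-wide
3. blt;and @i4&i5  | 2-wide
4. and @i6  | RAW r0
5. or;ld @i7&i8  | 2-wide

ISSUED = 1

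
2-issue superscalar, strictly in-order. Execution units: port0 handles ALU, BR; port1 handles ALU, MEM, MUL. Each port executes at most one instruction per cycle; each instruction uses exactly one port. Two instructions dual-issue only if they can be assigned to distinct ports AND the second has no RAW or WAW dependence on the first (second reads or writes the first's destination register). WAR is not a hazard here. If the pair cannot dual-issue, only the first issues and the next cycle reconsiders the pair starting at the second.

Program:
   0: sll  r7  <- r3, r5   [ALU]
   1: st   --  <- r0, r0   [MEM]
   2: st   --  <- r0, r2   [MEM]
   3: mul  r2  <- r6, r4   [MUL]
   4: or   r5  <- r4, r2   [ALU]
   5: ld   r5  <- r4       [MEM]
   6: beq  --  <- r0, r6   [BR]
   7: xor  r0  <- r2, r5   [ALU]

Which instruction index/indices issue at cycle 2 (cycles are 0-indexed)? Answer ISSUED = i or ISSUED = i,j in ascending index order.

ISSUED = 3

t=0 i0+i1:sll;st ; dual
t=1 i2:st ; no-port MEM/MUL
t=2 i3:mul ; RAW r2
t=3 i4:or ; WAW r5
t=4 i5+i6:ld;beq ; dual
t=5 i7:xor ; tail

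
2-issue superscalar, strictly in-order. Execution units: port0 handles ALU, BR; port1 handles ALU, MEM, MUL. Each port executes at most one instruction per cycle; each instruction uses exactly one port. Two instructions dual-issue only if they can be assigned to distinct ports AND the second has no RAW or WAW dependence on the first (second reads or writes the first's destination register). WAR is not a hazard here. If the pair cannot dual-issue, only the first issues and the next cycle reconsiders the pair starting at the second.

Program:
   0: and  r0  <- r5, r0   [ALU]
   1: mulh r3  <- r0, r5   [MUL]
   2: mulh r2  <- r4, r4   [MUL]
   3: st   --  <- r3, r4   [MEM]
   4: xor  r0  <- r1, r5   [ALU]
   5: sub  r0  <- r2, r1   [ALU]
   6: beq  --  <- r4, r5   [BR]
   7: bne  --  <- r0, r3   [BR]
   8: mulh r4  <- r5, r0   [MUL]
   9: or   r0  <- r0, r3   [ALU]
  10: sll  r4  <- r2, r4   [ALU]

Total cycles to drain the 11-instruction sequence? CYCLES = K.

0. and @i0  | RAW r0
1. mulh @i1  | no-port MUL/MUL
2. mulh @i2  | no-port MUL/MEM
3. st;xor @i3+i4  | pair
4. sub;beq @i5+i6  | pair
5. bne;mulh @i7+i8  | pair
6. or;sll @i9+i10  | pair

CYCLES = 7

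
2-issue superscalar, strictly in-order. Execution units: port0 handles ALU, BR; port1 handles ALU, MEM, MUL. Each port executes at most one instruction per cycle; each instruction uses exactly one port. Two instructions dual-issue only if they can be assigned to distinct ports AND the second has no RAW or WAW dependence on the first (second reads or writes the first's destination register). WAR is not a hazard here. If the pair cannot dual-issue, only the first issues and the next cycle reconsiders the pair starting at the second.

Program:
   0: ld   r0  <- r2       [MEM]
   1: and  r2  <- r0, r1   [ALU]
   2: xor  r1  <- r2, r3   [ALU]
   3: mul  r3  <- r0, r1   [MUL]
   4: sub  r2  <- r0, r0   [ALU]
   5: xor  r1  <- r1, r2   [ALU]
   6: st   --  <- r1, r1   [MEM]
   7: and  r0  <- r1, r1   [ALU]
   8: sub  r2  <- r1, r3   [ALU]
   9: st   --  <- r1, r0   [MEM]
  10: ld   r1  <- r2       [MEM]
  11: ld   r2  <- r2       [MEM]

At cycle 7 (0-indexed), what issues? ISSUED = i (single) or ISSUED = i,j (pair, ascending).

c0: i0 ld  RAW r0
c1: i1 and  RAW r2
c2: i2 xor  RAW r1
c3: i3,i4 mul;sub  2-wide
c4: i5 xor  RAW r1
c5: i6,i7 st;and  2-wide
c6: i8,i9 sub;st  2-wide
c7: i10 ld  no-port MEM/MEM
c8: i11 ld  tail

ISSUED = 10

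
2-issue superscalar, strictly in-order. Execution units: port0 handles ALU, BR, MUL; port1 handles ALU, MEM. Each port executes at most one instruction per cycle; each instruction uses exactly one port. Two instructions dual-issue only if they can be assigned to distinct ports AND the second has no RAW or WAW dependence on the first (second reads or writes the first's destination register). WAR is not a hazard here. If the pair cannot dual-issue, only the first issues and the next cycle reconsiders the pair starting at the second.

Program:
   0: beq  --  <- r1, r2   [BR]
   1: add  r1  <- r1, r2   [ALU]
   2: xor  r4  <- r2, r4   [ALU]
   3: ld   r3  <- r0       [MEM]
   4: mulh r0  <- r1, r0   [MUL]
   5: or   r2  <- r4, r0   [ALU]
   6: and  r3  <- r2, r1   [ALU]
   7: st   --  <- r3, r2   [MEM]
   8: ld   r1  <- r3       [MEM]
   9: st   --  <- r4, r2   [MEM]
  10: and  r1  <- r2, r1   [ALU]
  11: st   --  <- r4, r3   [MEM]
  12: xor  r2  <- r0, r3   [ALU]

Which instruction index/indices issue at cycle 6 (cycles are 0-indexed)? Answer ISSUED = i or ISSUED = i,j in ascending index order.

ISSUED = 8

t=0 i0+i1:beq.BR;add.ALU ; dual
t=1 i2+i3:xor.ALU;ld.MEM ; dual
t=2 i4:mulh.MUL ; RAW r0
t=3 i5:or.ALU ; RAW r2
t=4 i6:and.ALU ; RAW r3
t=5 i7:st.MEM ; no-port MEM/MEM
t=6 i8:ld.MEM ; no-port MEM/MEM
t=7 i9+i10:st.MEM;and.ALU ; dual
t=8 i11+i12:st.MEM;xor.ALU ; dual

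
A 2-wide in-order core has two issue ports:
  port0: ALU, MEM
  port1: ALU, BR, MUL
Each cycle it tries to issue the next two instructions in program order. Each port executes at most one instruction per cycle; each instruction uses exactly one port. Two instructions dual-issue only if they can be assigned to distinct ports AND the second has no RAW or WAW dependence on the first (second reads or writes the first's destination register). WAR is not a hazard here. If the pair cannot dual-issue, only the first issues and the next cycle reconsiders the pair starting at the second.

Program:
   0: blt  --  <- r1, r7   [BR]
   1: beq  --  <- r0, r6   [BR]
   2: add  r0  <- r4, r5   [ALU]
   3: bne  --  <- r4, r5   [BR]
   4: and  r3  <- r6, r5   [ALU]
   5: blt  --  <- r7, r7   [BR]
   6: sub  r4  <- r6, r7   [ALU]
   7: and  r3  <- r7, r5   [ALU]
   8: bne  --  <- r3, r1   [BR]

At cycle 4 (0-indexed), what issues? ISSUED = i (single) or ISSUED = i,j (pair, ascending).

ISSUED = 7

t=0 i0:blt.BR ; no-port BR/BR
t=1 i1+i2:beq.BR;add.ALU ; dual
t=2 i3+i4:bne.BR;and.ALU ; dual
t=3 i5+i6:blt.BR;sub.ALU ; dual
t=4 i7:and.ALU ; RAW r3
t=5 i8:bne.BR ; tail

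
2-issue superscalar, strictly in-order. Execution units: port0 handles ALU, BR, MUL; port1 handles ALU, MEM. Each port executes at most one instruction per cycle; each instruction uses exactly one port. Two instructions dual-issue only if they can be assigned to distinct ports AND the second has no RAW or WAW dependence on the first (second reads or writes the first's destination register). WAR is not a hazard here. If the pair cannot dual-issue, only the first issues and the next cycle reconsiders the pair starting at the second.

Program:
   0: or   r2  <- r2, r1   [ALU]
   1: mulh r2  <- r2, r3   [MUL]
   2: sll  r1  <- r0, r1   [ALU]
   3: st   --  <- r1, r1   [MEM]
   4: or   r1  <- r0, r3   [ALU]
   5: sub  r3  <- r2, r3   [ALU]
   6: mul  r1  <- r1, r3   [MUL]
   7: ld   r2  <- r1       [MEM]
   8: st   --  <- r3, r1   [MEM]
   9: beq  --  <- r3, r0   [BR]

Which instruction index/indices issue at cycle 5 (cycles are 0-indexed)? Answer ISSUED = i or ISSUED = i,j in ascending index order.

ISSUED = 7

#0 head=0: or i0 RAW+WAW r2
#1 head=1: mulh;sll i1/i2 pair
#2 head=3: st;or i3/i4 pair
#3 head=5: sub i5 RAW r3
#4 head=6: mul i6 RAW r1
#5 head=7: ld i7 no-port MEM/MEM
#6 head=8: st;beq i8/i9 pair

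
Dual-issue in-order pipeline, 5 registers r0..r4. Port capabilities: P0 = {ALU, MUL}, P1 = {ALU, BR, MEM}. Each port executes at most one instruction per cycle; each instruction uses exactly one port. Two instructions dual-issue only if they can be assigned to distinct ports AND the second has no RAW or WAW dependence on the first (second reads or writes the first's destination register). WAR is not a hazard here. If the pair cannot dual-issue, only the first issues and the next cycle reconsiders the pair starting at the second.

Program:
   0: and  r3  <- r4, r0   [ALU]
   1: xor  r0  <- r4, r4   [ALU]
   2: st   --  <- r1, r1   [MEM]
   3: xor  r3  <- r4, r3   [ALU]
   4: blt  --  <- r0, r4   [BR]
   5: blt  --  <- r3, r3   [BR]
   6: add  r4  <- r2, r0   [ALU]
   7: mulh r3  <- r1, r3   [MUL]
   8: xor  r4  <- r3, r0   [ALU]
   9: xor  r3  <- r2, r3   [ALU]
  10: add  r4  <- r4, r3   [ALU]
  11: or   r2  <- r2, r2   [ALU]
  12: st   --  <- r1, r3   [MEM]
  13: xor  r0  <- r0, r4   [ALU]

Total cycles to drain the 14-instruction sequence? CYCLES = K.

[0] i0+i1  and.ALU+xor.ALU  -- pair
[1] i2+i3  st.MEM+xor.ALU  -- pair
[2] i4  blt.BR  -- no-port BR/BR
[3] i5+i6  blt.BR+add.ALU  -- pair
[4] i7  mulh.MUL  -- RAW r3
[5] i8+i9  xor.ALU+xor.ALU  -- pair
[6] i10+i11  add.ALU+or.ALU  -- pair
[7] i12+i13  st.MEM+xor.ALU  -- pair

CYCLES = 8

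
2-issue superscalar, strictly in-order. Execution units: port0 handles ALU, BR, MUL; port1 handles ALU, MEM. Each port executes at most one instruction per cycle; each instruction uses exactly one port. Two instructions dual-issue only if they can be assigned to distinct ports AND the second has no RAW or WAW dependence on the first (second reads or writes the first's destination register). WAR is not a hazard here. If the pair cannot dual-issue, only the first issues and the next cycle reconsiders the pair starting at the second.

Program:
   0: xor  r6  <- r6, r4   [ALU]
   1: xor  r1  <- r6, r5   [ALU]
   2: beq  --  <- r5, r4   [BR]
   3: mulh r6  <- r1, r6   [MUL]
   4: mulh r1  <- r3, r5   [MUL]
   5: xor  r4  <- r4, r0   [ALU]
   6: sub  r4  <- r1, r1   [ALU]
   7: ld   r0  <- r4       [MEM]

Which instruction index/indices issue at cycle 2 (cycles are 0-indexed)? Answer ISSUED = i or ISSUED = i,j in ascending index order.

0. xor @i0  | RAW r6
1. xor/beq @i1,i2  | 2-wide
2. mulh @i3  | no-port MUL/MUL
3. mulh/xor @i4,i5  | 2-wide
4. sub @i6  | RAW r4
5. ld @i7  | tail

ISSUED = 3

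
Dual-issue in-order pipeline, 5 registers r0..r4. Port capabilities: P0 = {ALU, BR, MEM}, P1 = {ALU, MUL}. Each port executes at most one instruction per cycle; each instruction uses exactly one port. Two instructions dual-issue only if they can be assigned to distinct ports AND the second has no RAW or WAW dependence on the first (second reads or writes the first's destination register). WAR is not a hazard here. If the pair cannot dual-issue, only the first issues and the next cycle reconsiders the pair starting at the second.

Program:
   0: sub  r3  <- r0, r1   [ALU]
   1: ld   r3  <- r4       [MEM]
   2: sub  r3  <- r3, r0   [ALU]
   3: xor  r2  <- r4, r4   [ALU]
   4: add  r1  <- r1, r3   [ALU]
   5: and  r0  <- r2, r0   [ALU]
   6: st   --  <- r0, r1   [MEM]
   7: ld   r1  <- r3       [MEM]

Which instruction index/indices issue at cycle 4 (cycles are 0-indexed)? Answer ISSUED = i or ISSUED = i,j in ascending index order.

#0 head=0: sub.ALU i0 WAW r3
#1 head=1: ld.MEM i1 RAW+WAW r3
#2 head=2: sub.ALU+xor.ALU i2,i3 2-wide
#3 head=4: add.ALU+and.ALU i4,i5 2-wide
#4 head=6: st.MEM i6 no-port MEM/MEM
#5 head=7: ld.MEM i7 tail

ISSUED = 6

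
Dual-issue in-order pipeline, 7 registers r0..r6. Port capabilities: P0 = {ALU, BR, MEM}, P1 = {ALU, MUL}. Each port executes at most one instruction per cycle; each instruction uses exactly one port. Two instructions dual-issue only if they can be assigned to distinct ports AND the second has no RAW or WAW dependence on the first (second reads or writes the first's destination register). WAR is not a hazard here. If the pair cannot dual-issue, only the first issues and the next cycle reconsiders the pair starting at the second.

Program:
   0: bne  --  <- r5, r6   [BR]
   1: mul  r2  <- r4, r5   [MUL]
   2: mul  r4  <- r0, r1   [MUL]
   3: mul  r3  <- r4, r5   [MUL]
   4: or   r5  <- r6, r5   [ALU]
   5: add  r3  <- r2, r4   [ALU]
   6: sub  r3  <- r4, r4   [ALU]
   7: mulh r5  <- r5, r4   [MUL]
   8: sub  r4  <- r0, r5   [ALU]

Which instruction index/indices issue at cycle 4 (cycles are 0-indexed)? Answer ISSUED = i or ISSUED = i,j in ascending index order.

t=0 i0&i1:bne.BR+mul.MUL ; pair
t=1 i2:mul.MUL ; no-port MUL/MUL
t=2 i3&i4:mul.MUL+or.ALU ; pair
t=3 i5:add.ALU ; WAW r3
t=4 i6&i7:sub.ALU+mulh.MUL ; pair
t=5 i8:sub.ALU ; tail

ISSUED = 6,7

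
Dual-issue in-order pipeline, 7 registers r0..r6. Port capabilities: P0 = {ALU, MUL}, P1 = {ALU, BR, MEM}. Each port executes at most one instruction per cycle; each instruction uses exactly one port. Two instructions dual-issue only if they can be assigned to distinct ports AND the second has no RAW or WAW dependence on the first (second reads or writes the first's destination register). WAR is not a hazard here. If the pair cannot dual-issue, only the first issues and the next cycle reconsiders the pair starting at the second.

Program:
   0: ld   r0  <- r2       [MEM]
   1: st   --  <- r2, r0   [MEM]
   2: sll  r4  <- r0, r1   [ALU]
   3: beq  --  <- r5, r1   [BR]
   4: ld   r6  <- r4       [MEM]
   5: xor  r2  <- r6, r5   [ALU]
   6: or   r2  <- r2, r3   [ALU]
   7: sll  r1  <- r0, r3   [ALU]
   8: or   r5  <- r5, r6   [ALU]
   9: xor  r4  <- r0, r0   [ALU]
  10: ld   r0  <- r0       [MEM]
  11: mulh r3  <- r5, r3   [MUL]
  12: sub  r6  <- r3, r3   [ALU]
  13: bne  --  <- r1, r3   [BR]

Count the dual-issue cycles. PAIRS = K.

PAIRS = 5

c0: i0 ld.MEM  no-port MEM/MEM
c1: i1+i2 st.MEM+sll.ALU  pair
c2: i3 beq.BR  no-port BR/MEM
c3: i4 ld.MEM  RAW r6
c4: i5 xor.ALU  RAW+WAW r2
c5: i6+i7 or.ALU+sll.ALU  pair
c6: i8+i9 or.ALU+xor.ALU  pair
c7: i10+i11 ld.MEM+mulh.MUL  pair
c8: i12+i13 sub.ALU+bne.BR  pair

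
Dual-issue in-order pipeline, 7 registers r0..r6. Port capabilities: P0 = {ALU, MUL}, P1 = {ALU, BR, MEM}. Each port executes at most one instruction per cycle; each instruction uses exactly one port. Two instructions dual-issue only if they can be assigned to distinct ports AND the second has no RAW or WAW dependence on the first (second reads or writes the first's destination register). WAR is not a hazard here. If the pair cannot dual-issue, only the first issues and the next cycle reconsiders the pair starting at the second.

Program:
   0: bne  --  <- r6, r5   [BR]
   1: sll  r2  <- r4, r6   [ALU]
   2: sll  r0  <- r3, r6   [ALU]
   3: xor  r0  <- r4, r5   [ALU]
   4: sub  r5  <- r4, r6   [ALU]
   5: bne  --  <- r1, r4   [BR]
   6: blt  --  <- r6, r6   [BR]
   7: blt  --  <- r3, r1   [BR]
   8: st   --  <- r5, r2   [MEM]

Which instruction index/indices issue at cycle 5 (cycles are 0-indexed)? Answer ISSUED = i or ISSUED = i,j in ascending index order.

c0: i0&i1 bne.BR/sll.ALU  pair
c1: i2 sll.ALU  WAW r0
c2: i3&i4 xor.ALU/sub.ALU  pair
c3: i5 bne.BR  no-port BR/BR
c4: i6 blt.BR  no-port BR/BR
c5: i7 blt.BR  no-port BR/MEM
c6: i8 st.MEM  tail

ISSUED = 7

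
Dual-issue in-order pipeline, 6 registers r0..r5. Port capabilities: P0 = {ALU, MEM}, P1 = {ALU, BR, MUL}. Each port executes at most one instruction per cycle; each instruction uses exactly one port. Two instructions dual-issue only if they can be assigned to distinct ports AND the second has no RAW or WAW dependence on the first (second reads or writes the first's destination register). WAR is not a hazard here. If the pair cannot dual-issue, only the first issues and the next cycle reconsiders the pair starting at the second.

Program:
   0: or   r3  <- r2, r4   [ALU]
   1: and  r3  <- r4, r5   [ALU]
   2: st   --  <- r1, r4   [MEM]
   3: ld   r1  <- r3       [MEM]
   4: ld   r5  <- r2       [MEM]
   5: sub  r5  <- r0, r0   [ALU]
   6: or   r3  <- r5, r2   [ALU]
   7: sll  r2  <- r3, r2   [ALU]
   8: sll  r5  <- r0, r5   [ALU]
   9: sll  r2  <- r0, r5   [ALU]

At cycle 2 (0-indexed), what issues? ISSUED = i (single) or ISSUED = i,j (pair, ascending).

ISSUED = 3

#0 head=0: or.ALU i0 WAW r3
#1 head=1: and.ALU;st.MEM i1+i2 2-wide
#2 head=3: ld.MEM i3 no-port MEM/MEM
#3 head=4: ld.MEM i4 WAW r5
#4 head=5: sub.ALU i5 RAW r5
#5 head=6: or.ALU i6 RAW r3
#6 head=7: sll.ALU;sll.ALU i7+i8 2-wide
#7 head=9: sll.ALU i9 tail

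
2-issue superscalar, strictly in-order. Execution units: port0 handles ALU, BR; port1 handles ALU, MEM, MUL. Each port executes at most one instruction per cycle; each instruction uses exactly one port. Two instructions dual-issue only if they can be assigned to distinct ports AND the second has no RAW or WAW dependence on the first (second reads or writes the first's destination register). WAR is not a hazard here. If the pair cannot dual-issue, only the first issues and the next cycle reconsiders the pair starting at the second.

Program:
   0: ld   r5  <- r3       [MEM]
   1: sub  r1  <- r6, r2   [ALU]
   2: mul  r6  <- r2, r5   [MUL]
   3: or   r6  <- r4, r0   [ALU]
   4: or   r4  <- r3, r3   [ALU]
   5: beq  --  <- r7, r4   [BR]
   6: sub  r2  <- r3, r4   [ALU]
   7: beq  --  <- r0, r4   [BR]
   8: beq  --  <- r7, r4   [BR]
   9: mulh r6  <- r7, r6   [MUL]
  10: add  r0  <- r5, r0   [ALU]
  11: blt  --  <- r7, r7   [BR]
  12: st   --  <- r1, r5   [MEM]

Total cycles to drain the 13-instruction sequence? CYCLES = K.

CYCLES = 8

c0: i0/i1 ld.MEM;sub.ALU  dual
c1: i2 mul.MUL  WAW r6
c2: i3/i4 or.ALU;or.ALU  dual
c3: i5/i6 beq.BR;sub.ALU  dual
c4: i7 beq.BR  no-port BR/BR
c5: i8/i9 beq.BR;mulh.MUL  dual
c6: i10/i11 add.ALU;blt.BR  dual
c7: i12 st.MEM  tail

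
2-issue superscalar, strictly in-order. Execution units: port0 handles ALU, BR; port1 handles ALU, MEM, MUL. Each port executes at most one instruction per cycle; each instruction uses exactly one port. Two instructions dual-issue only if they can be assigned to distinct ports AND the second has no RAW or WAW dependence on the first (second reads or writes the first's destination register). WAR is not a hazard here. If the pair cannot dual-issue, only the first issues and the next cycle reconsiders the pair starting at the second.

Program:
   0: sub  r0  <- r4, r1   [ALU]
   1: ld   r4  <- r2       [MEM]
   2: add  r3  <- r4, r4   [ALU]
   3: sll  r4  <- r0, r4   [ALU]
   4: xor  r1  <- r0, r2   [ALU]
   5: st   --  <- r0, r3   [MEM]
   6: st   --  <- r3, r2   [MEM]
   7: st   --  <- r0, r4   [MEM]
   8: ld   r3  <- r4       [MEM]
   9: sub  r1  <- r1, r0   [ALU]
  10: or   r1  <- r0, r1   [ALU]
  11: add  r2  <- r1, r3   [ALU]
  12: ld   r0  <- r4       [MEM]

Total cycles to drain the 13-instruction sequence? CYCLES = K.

[0] i0&i1  sub;ld  -- 2-wide
[1] i2&i3  add;sll  -- 2-wide
[2] i4&i5  xor;st  -- 2-wide
[3] i6  st  -- no-port MEM/MEM
[4] i7  st  -- no-port MEM/MEM
[5] i8&i9  ld;sub  -- 2-wide
[6] i10  or  -- RAW r1
[7] i11&i12  add;ld  -- 2-wide

CYCLES = 8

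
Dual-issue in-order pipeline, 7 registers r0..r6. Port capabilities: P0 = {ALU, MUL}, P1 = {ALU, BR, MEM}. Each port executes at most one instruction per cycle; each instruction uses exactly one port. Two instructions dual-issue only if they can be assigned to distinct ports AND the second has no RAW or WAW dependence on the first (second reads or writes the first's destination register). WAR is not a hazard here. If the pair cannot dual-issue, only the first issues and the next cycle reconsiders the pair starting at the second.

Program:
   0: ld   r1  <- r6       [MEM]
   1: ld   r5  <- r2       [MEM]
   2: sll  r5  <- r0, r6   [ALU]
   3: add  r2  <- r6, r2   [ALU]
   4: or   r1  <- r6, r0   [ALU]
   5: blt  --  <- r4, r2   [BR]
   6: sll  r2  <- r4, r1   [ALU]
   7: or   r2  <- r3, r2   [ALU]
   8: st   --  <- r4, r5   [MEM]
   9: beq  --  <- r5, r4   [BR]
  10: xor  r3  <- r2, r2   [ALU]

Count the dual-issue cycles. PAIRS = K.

PAIRS = 4

0. ld.MEM @i0  | no-port MEM/MEM
1. ld.MEM @i1  | WAW r5
2. sll.ALU+add.ALU @i2/i3  | dual
3. or.ALU+blt.BR @i4/i5  | dual
4. sll.ALU @i6  | RAW+WAW r2
5. or.ALU+st.MEM @i7/i8  | dual
6. beq.BR+xor.ALU @i9/i10  | dual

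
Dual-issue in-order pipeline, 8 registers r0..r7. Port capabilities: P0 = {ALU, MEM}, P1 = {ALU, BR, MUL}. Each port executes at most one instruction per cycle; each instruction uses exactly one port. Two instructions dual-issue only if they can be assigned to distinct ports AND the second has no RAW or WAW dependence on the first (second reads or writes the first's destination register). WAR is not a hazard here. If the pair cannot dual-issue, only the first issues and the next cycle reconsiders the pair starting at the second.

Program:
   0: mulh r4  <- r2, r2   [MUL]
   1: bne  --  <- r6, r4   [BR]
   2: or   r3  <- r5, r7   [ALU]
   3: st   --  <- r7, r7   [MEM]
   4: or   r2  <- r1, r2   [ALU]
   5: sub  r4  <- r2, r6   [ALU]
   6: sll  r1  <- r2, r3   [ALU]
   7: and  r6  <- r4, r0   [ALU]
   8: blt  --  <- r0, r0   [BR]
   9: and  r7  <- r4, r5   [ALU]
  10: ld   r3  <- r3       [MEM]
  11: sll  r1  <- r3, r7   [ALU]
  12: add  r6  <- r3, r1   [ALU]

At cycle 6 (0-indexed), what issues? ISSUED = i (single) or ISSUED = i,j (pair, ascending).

t=0 i0:mulh ; no-port MUL/BR
t=1 i1,i2:bne;or ; pair
t=2 i3,i4:st;or ; pair
t=3 i5,i6:sub;sll ; pair
t=4 i7,i8:and;blt ; pair
t=5 i9,i10:and;ld ; pair
t=6 i11:sll ; RAW r1
t=7 i12:add ; tail

ISSUED = 11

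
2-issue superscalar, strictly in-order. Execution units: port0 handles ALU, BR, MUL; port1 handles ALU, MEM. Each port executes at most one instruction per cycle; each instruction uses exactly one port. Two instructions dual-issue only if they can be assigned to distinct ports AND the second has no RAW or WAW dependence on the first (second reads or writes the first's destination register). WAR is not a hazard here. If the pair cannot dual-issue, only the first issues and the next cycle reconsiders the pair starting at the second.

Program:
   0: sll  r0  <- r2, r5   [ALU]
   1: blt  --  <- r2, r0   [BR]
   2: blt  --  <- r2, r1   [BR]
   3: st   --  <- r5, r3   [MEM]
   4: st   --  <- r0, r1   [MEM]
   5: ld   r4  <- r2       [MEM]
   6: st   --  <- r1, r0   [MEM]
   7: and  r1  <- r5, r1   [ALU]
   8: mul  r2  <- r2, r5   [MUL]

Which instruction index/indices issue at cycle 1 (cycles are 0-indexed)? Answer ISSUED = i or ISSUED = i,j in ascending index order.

ISSUED = 1

c0: i0 sll.ALU  RAW r0
c1: i1 blt.BR  no-port BR/BR
c2: i2&i3 blt.BR st.MEM  pair
c3: i4 st.MEM  no-port MEM/MEM
c4: i5 ld.MEM  no-port MEM/MEM
c5: i6&i7 st.MEM and.ALU  pair
c6: i8 mul.MUL  tail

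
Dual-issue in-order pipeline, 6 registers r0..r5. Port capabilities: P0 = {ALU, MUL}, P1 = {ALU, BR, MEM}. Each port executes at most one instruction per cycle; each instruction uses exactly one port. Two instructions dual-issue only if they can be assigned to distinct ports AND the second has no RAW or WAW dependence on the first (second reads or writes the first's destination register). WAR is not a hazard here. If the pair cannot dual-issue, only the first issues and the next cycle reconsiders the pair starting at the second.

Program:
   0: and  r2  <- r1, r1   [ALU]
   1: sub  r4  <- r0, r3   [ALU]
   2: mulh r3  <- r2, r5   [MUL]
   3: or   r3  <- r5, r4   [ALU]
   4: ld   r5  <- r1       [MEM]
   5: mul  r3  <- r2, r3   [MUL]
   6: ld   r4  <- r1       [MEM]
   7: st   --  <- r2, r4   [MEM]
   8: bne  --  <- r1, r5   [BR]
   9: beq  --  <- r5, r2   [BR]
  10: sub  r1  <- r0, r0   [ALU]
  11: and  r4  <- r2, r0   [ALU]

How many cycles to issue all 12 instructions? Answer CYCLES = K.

c0: i0,i1 and.ALU/sub.ALU  pair
c1: i2 mulh.MUL  WAW r3
c2: i3,i4 or.ALU/ld.MEM  pair
c3: i5,i6 mul.MUL/ld.MEM  pair
c4: i7 st.MEM  no-port MEM/BR
c5: i8 bne.BR  no-port BR/BR
c6: i9,i10 beq.BR/sub.ALU  pair
c7: i11 and.ALU  tail

CYCLES = 8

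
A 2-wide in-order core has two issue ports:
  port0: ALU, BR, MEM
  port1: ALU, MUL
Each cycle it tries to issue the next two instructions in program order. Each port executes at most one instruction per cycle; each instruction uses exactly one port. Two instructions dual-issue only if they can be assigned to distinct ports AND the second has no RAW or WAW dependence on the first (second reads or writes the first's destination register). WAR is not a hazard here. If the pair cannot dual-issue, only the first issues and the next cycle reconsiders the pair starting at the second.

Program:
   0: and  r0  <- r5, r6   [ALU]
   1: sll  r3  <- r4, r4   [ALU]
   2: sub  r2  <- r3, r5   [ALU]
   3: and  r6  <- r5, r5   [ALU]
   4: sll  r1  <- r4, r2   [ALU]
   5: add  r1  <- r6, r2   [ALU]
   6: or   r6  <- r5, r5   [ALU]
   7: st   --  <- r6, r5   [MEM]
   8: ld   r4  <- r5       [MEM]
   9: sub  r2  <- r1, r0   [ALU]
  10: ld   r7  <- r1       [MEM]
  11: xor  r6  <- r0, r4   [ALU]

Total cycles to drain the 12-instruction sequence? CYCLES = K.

0. and.ALU/sll.ALU @i0+i1  | dual
1. sub.ALU/and.ALU @i2+i3  | dual
2. sll.ALU @i4  | WAW r1
3. add.ALU/or.ALU @i5+i6  | dual
4. st.MEM @i7  | no-port MEM/MEM
5. ld.MEM/sub.ALU @i8+i9  | dual
6. ld.MEM/xor.ALU @i10+i11  | dual

CYCLES = 7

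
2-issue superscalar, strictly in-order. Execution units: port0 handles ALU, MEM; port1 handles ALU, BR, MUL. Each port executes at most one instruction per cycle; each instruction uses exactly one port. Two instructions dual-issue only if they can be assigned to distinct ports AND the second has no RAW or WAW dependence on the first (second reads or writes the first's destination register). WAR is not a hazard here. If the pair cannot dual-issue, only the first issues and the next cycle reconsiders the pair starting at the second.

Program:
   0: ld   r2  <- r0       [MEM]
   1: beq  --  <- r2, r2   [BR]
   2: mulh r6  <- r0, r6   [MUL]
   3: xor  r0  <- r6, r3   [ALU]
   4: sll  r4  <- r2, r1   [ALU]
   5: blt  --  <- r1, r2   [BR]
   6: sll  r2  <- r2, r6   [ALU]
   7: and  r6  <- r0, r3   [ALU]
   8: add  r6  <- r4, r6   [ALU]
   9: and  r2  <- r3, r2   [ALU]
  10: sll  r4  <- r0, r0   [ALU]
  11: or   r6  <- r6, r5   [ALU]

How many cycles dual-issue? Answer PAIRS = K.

PAIRS = 4

t=0 i0:ld ; RAW r2
t=1 i1:beq ; no-port BR/MUL
t=2 i2:mulh ; RAW r6
t=3 i3,i4:xor sll ; dual
t=4 i5,i6:blt sll ; dual
t=5 i7:and ; RAW+WAW r6
t=6 i8,i9:add and ; dual
t=7 i10,i11:sll or ; dual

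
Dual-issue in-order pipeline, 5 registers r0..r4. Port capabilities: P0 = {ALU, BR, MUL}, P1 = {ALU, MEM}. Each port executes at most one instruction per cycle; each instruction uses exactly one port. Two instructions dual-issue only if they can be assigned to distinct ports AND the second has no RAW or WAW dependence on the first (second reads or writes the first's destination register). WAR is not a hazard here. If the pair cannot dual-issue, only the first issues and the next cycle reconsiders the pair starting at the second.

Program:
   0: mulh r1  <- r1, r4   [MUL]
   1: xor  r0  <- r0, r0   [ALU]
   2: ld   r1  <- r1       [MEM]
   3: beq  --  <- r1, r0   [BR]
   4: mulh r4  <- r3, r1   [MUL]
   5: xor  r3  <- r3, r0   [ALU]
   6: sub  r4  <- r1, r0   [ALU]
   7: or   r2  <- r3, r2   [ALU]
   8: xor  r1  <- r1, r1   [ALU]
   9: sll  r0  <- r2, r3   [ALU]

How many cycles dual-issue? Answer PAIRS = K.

PAIRS = 4

c0: i0+i1 mulh.MUL;xor.ALU  2-wide
c1: i2 ld.MEM  RAW r1
c2: i3 beq.BR  no-port BR/MUL
c3: i4+i5 mulh.MUL;xor.ALU  2-wide
c4: i6+i7 sub.ALU;or.ALU  2-wide
c5: i8+i9 xor.ALU;sll.ALU  2-wide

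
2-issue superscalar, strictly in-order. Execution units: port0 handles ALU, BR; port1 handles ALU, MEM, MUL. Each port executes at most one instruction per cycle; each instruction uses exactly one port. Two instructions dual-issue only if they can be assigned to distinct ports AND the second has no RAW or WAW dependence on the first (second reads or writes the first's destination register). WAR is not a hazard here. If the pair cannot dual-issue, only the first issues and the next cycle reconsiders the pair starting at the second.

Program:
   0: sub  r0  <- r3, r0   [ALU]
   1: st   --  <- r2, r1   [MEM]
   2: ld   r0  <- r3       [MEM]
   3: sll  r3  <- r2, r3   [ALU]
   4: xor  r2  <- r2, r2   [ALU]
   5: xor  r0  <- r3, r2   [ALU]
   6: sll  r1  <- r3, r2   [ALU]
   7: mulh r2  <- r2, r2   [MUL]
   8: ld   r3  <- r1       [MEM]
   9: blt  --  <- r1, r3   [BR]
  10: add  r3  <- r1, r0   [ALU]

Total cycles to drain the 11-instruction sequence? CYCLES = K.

CYCLES = 7

t=0 i0/i1:sub.ALU st.MEM ; 2-wide
t=1 i2/i3:ld.MEM sll.ALU ; 2-wide
t=2 i4:xor.ALU ; RAW r2
t=3 i5/i6:xor.ALU sll.ALU ; 2-wide
t=4 i7:mulh.MUL ; no-port MUL/MEM
t=5 i8:ld.MEM ; RAW r3
t=6 i9/i10:blt.BR add.ALU ; 2-wide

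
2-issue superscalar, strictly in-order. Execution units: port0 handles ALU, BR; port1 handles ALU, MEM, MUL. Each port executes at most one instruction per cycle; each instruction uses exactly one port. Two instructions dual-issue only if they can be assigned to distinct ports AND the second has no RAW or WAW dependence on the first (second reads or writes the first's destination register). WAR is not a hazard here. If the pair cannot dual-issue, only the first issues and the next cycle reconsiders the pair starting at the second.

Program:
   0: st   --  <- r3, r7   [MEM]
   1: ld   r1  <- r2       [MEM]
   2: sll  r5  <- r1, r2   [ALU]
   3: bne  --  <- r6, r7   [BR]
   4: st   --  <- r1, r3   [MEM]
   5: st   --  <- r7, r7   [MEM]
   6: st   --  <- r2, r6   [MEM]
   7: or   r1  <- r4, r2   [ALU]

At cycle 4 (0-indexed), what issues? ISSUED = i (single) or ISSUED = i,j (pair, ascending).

ISSUED = 5

[0] i0  st.MEM  -- no-port MEM/MEM
[1] i1  ld.MEM  -- RAW r1
[2] i2+i3  sll.ALU;bne.BR  -- pair
[3] i4  st.MEM  -- no-port MEM/MEM
[4] i5  st.MEM  -- no-port MEM/MEM
[5] i6+i7  st.MEM;or.ALU  -- pair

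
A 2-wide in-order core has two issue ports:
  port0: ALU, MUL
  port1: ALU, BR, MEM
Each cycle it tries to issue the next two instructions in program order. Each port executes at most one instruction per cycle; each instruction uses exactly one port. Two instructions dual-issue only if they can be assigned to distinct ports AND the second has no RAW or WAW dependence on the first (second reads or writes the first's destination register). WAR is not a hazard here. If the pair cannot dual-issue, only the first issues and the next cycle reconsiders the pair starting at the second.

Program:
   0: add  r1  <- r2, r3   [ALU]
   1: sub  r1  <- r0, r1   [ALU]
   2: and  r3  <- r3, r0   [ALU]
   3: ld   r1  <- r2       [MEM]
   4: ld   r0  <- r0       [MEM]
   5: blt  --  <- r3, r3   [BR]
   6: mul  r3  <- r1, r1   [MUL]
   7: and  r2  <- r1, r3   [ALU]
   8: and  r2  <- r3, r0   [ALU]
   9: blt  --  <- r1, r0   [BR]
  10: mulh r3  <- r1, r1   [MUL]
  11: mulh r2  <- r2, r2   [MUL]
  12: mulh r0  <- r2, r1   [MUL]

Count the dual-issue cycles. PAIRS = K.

[0] i0  add.ALU  -- RAW+WAW r1
[1] i1/i2  sub.ALU and.ALU  -- 2-wide
[2] i3  ld.MEM  -- no-port MEM/MEM
[3] i4  ld.MEM  -- no-port MEM/BR
[4] i5/i6  blt.BR mul.MUL  -- 2-wide
[5] i7  and.ALU  -- WAW r2
[6] i8/i9  and.ALU blt.BR  -- 2-wide
[7] i10  mulh.MUL  -- no-port MUL/MUL
[8] i11  mulh.MUL  -- no-port MUL/MUL
[9] i12  mulh.MUL  -- tail

PAIRS = 3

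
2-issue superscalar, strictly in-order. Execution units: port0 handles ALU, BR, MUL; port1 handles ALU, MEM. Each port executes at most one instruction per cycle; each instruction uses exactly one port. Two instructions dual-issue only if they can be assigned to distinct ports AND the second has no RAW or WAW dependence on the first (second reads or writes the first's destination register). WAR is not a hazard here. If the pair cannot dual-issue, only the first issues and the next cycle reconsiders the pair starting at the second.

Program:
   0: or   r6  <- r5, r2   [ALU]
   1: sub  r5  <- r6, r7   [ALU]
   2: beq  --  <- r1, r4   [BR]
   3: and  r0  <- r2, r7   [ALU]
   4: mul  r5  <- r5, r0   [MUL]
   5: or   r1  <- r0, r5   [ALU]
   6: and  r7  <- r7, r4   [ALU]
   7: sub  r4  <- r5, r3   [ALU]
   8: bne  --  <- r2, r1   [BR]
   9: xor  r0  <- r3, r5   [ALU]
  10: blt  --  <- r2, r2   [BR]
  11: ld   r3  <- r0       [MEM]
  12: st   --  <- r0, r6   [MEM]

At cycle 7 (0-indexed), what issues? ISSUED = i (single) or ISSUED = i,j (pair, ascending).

t=0 i0:or ; RAW r6
t=1 i1/i2:sub+beq ; dual
t=2 i3:and ; RAW r0
t=3 i4:mul ; RAW r5
t=4 i5/i6:or+and ; dual
t=5 i7/i8:sub+bne ; dual
t=6 i9/i10:xor+blt ; dual
t=7 i11:ld ; no-port MEM/MEM
t=8 i12:st ; tail

ISSUED = 11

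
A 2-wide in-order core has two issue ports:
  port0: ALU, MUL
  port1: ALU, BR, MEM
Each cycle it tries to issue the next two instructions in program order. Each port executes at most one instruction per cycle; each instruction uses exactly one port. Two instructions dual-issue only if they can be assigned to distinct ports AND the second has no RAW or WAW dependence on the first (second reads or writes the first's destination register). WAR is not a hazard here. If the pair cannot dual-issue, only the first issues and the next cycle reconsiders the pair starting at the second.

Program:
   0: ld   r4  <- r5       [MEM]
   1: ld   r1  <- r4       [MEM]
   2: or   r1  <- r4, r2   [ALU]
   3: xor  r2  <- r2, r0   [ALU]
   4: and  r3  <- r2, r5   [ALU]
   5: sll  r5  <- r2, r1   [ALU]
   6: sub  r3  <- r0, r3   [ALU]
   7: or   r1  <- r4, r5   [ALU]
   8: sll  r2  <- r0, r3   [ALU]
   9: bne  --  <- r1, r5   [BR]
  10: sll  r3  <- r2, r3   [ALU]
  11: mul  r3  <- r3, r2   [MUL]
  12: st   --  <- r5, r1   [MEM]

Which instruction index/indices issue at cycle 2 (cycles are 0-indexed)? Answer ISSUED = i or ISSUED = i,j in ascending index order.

c0: i0 ld.MEM  no-port MEM/MEM
c1: i1 ld.MEM  WAW r1
c2: i2,i3 or.ALU/xor.ALU  dual
c3: i4,i5 and.ALU/sll.ALU  dual
c4: i6,i7 sub.ALU/or.ALU  dual
c5: i8,i9 sll.ALU/bne.BR  dual
c6: i10 sll.ALU  RAW+WAW r3
c7: i11,i12 mul.MUL/st.MEM  dual

ISSUED = 2,3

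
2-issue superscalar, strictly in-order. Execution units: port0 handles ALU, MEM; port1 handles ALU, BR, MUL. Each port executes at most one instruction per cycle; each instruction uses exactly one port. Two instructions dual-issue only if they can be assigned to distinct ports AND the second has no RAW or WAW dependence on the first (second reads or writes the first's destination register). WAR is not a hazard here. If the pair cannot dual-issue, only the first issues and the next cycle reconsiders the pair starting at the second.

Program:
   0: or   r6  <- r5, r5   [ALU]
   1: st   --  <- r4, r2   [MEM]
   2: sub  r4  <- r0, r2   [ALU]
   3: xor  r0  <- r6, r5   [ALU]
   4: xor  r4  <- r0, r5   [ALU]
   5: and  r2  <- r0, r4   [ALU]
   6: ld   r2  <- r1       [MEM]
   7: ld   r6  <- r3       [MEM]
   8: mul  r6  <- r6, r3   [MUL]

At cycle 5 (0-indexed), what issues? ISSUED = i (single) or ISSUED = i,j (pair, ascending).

  cy0 -> i0+i1 (or/st) pair
  cy1 -> i2+i3 (sub/xor) pair
  cy2 -> i4 (xor) RAW r4
  cy3 -> i5 (and) WAW r2
  cy4 -> i6 (ld) no-port MEM/MEM
  cy5 -> i7 (ld) RAW+WAW r6
  cy6 -> i8 (mul) tail

ISSUED = 7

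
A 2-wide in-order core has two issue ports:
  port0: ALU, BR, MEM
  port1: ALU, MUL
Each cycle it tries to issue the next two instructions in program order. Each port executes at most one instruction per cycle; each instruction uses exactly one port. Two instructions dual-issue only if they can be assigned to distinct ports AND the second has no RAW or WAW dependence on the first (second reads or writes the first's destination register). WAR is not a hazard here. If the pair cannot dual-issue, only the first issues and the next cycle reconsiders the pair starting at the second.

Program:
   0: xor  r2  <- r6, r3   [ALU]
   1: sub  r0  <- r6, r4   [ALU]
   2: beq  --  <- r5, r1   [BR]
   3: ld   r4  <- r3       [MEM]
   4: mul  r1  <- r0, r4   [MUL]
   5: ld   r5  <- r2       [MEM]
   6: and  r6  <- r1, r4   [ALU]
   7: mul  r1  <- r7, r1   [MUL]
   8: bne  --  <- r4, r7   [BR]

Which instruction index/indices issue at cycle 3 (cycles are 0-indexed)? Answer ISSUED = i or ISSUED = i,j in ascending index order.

  cy0 -> i0,i1 (xor.ALU;sub.ALU) pair
  cy1 -> i2 (beq.BR) no-port BR/MEM
  cy2 -> i3 (ld.MEM) RAW r4
  cy3 -> i4,i5 (mul.MUL;ld.MEM) pair
  cy4 -> i6,i7 (and.ALU;mul.MUL) pair
  cy5 -> i8 (bne.BR) tail

ISSUED = 4,5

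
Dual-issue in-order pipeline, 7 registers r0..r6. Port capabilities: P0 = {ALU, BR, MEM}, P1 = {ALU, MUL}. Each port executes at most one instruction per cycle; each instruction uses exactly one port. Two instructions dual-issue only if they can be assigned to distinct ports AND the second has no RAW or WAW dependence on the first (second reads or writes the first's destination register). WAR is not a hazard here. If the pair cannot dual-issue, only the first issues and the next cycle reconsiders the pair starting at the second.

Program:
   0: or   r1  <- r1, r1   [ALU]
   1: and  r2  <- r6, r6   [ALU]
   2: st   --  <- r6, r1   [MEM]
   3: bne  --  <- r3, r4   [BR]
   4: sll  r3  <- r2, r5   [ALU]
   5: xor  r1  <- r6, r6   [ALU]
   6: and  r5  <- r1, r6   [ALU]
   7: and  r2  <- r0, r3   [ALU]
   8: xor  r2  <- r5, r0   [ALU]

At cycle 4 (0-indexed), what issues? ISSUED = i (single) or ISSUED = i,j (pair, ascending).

ISSUED = 6,7

#0 head=0: or+and i0/i1 pair
#1 head=2: st i2 no-port MEM/BR
#2 head=3: bne+sll i3/i4 pair
#3 head=5: xor i5 RAW r1
#4 head=6: and+and i6/i7 pair
#5 head=8: xor i8 tail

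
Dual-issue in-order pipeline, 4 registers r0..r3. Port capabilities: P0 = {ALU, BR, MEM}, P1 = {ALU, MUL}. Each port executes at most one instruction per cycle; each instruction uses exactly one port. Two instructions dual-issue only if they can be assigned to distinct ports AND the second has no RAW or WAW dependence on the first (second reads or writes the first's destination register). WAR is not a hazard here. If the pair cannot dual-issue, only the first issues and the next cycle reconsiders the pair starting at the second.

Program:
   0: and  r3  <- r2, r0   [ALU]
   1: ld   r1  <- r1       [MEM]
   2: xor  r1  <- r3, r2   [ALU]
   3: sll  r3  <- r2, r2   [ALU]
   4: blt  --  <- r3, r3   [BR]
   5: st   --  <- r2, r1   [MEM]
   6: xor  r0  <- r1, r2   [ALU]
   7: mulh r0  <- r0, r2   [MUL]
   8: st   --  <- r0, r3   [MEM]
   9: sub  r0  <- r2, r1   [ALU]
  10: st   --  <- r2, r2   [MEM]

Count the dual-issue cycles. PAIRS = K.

PAIRS = 4

#0 head=0: and ld i0/i1 dual
#1 head=2: xor sll i2/i3 dual
#2 head=4: blt i4 no-port BR/MEM
#3 head=5: st xor i5/i6 dual
#4 head=7: mulh i7 RAW r0
#5 head=8: st sub i8/i9 dual
#6 head=10: st i10 tail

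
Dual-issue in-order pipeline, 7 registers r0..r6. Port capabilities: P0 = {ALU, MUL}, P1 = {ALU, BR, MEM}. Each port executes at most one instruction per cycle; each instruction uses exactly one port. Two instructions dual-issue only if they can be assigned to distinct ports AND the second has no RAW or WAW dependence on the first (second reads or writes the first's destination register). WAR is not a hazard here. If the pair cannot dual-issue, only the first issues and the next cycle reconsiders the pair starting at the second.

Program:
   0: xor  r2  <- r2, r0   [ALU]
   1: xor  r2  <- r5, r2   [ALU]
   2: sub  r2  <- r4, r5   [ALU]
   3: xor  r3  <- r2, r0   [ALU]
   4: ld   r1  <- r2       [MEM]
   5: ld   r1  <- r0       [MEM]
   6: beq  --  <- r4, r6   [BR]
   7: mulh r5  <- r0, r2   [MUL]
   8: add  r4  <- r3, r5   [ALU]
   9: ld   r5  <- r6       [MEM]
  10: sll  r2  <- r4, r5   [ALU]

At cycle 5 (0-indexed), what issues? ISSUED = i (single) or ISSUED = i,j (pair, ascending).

c0: i0 xor  RAW+WAW r2
c1: i1 xor  WAW r2
c2: i2 sub  RAW r2
c3: i3+i4 xor/ld  dual
c4: i5 ld  no-port MEM/BR
c5: i6+i7 beq/mulh  dual
c6: i8+i9 add/ld  dual
c7: i10 sll  tail

ISSUED = 6,7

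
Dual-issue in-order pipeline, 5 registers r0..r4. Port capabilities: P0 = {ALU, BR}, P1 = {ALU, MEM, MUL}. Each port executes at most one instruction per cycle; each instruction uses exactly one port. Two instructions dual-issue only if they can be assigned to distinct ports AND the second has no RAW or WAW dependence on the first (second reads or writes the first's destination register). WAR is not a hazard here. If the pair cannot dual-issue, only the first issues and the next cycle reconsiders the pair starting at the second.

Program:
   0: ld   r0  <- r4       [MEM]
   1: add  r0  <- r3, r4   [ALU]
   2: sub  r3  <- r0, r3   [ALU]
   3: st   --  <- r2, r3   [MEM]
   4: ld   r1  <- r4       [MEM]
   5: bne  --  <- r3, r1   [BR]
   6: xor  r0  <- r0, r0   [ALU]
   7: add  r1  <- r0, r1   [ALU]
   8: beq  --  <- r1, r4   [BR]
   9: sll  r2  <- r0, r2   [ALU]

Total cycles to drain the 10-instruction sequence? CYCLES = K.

CYCLES = 8

  cy0 -> i0 (ld) WAW r0
  cy1 -> i1 (add) RAW r0
  cy2 -> i2 (sub) RAW r3
  cy3 -> i3 (st) no-port MEM/MEM
  cy4 -> i4 (ld) RAW r1
  cy5 -> i5&i6 (bne;xor) pair
  cy6 -> i7 (add) RAW r1
  cy7 -> i8&i9 (beq;sll) pair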